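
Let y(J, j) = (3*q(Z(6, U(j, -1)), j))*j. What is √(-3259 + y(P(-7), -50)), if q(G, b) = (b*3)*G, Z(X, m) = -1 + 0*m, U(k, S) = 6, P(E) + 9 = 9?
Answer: I*√25759 ≈ 160.5*I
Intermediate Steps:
P(E) = 0 (P(E) = -9 + 9 = 0)
Z(X, m) = -1 (Z(X, m) = -1 + 0 = -1)
q(G, b) = 3*G*b (q(G, b) = (3*b)*G = 3*G*b)
y(J, j) = -9*j² (y(J, j) = (3*(3*(-1)*j))*j = (3*(-3*j))*j = (-9*j)*j = -9*j²)
√(-3259 + y(P(-7), -50)) = √(-3259 - 9*(-50)²) = √(-3259 - 9*2500) = √(-3259 - 22500) = √(-25759) = I*√25759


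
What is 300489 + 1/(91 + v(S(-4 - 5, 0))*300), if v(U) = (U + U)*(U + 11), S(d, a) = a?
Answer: 27344500/91 ≈ 3.0049e+5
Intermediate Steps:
v(U) = 2*U*(11 + U) (v(U) = (2*U)*(11 + U) = 2*U*(11 + U))
300489 + 1/(91 + v(S(-4 - 5, 0))*300) = 300489 + 1/(91 + (2*0*(11 + 0))*300) = 300489 + 1/(91 + (2*0*11)*300) = 300489 + 1/(91 + 0*300) = 300489 + 1/(91 + 0) = 300489 + 1/91 = 27344500/91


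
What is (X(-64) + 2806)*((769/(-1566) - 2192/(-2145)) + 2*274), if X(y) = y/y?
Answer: 1724015916763/1119690 ≈ 1.5397e+6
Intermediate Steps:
X(y) = 1
(X(-64) + 2806)*((769/(-1566) - 2192/(-2145)) + 2*274) = (1 + 2806)*((769/(-1566) - 2192/(-2145)) + 2*274) = 2807*((769*(-1/1566) - 2192*(-1/2145)) + 548) = 2807*((-769/1566 + 2192/2145) + 548) = 2807*(594389/1119690 + 548) = 2807*(614184509/1119690) = 1724015916763/1119690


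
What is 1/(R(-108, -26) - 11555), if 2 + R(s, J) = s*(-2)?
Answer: -1/11341 ≈ -8.8176e-5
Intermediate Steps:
R(s, J) = -2 - 2*s (R(s, J) = -2 + s*(-2) = -2 - 2*s)
1/(R(-108, -26) - 11555) = 1/((-2 - 2*(-108)) - 11555) = 1/((-2 + 216) - 11555) = 1/(214 - 11555) = 1/(-11341) = -1/11341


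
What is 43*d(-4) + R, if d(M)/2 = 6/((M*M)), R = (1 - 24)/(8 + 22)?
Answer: 1889/60 ≈ 31.483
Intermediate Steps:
R = -23/30 ≈ -0.76667
d(M) = 12/M² (d(M) = 2*(6/((M*M))) = 2*(6/(M²)) = 2*(6/M²) = 12/M²)
43*d(-4) + R = 43*(12/(-4)²) - 23/30 = 43*(12*(1/16)) - 23/30 = 43*(¾) - 23/30 = 129/4 - 23/30 = 1889/60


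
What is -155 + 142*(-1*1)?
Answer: -297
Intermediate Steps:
-155 + 142*(-1*1) = -155 + 142*(-1) = -155 - 142 = -297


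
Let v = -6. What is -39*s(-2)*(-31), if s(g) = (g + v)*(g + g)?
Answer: 38688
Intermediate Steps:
s(g) = 2*g*(-6 + g) (s(g) = (g - 6)*(g + g) = (-6 + g)*(2*g) = 2*g*(-6 + g))
-39*s(-2)*(-31) = -78*(-2)*(-6 - 2)*(-31) = -78*(-2)*(-8)*(-31) = -39*32*(-31) = -1248*(-31) = 38688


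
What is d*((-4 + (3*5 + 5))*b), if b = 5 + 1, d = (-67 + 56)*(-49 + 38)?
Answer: 11616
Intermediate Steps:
d = 121 (d = -11*(-11) = 121)
b = 6
d*((-4 + (3*5 + 5))*b) = 121*((-4 + (3*5 + 5))*6) = 121*((-4 + (15 + 5))*6) = 121*((-4 + 20)*6) = 121*(16*6) = 121*96 = 11616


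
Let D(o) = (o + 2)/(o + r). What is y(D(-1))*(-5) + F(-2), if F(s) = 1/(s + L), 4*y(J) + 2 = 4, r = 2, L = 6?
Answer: -9/4 ≈ -2.2500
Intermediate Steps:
D(o) = 1 (D(o) = (o + 2)/(o + 2) = (2 + o)/(2 + o) = 1)
y(J) = 1/2 (y(J) = -1/2 + (1/4)*4 = -1/2 + 1 = 1/2)
F(s) = 1/(6 + s) (F(s) = 1/(s + 6) = 1/(6 + s))
y(D(-1))*(-5) + F(-2) = (1/2)*(-5) + 1/(6 - 2) = -5/2 + 1/4 = -9/4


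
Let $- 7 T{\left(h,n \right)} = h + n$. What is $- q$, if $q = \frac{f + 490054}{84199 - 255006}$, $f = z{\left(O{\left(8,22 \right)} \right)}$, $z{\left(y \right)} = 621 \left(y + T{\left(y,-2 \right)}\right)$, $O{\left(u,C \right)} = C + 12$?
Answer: $\frac{3558304}{1195649} \approx 2.976$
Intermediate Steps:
$T{\left(h,n \right)} = - \frac{h}{7} - \frac{n}{7}$ ($T{\left(h,n \right)} = - \frac{h + n}{7} = - \frac{h}{7} - \frac{n}{7}$)
$O{\left(u,C \right)} = 12 + C$
$z{\left(y \right)} = \frac{1242}{7} + \frac{3726 y}{7}$ ($z{\left(y \right)} = 621 \left(y - \left(- \frac{2}{7} + \frac{y}{7}\right)\right) = 621 \left(\frac{2}{7} + \frac{6 y}{7}\right) = \frac{1242}{7} + \frac{3726 y}{7}$)
$f = \frac{127926}{7}$ ($f = \frac{1242}{7} + \frac{3726 \left(12 + 22\right)}{7} = \frac{1242}{7} + \frac{3726}{7} \cdot 34 = \frac{1242}{7} + \frac{126684}{7} = \frac{127926}{7} \approx 18275.0$)
$q = - \frac{3558304}{1195649}$ ($q = \frac{\frac{127926}{7} + 490054}{84199 - 255006} = \frac{3558304}{7 \left(-170807\right)} = \frac{3558304}{7} \left(- \frac{1}{170807}\right) = - \frac{3558304}{1195649} \approx -2.976$)
$- q = \left(-1\right) \left(- \frac{3558304}{1195649}\right) = \frac{3558304}{1195649}$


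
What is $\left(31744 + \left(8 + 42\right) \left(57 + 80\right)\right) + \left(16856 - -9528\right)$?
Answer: $64978$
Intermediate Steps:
$\left(31744 + \left(8 + 42\right) \left(57 + 80\right)\right) + \left(16856 - -9528\right) = \left(31744 + 50 \cdot 137\right) + \left(16856 + 9528\right) = \left(31744 + 6850\right) + 26384 = 38594 + 26384 = 64978$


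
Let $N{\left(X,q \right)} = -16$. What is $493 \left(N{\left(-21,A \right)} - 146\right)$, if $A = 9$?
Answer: $-79866$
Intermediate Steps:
$493 \left(N{\left(-21,A \right)} - 146\right) = 493 \left(-16 - 146\right) = 493 \left(-162\right) = -79866$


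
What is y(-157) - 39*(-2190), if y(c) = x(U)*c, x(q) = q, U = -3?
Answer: 85881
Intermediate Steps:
y(c) = -3*c
y(-157) - 39*(-2190) = -3*(-157) - 39*(-2190) = 471 - 1*(-85410) = 471 + 85410 = 85881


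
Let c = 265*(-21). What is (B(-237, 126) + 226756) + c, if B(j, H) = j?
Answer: 220954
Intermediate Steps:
c = -5565
(B(-237, 126) + 226756) + c = (-237 + 226756) - 5565 = 226519 - 5565 = 220954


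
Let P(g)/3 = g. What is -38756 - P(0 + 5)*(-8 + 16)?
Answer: -38876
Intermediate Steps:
P(g) = 3*g
-38756 - P(0 + 5)*(-8 + 16) = -38756 - 3*(0 + 5)*(-8 + 16) = -38756 - 3*5*8 = -38756 - 15*8 = -38756 - 1*120 = -38756 - 120 = -38876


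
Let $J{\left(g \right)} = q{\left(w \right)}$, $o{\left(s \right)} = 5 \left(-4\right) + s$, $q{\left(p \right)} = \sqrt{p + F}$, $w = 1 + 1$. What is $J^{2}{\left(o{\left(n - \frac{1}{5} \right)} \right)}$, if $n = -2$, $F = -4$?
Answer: $-2$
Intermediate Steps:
$w = 2$
$q{\left(p \right)} = \sqrt{-4 + p}$ ($q{\left(p \right)} = \sqrt{p - 4} = \sqrt{-4 + p}$)
$o{\left(s \right)} = -20 + s$
$J{\left(g \right)} = i \sqrt{2}$ ($J{\left(g \right)} = \sqrt{-4 + 2} = \sqrt{-2} = i \sqrt{2}$)
$J^{2}{\left(o{\left(n - \frac{1}{5} \right)} \right)} = \left(i \sqrt{2}\right)^{2} = -2$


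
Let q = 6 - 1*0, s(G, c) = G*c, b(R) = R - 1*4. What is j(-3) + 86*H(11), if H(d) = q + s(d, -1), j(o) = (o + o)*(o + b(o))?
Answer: -370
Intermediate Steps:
b(R) = -4 + R (b(R) = R - 4 = -4 + R)
q = 6 (q = 6 + 0 = 6)
j(o) = 2*o*(-4 + 2*o) (j(o) = (o + o)*(o + (-4 + o)) = (2*o)*(-4 + 2*o) = 2*o*(-4 + 2*o))
H(d) = 6 - d (H(d) = 6 + d*(-1) = 6 - d)
j(-3) + 86*H(11) = 4*(-3)*(-2 - 3) + 86*(6 - 1*11) = 4*(-3)*(-5) + 86*(6 - 11) = 60 + 86*(-5) = 60 - 430 = -370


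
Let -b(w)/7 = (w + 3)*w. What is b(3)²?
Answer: 15876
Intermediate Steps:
b(w) = -7*w*(3 + w) (b(w) = -7*(w + 3)*w = -7*(3 + w)*w = -7*w*(3 + w))
b(3)² = (-7*3*(3 + 3))² = (-7*3*6)² = (-126)² = 15876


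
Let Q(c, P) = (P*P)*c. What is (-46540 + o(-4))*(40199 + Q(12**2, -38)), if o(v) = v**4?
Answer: -11484680340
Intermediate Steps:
Q(c, P) = c*P**2 (Q(c, P) = P**2*c = c*P**2)
(-46540 + o(-4))*(40199 + Q(12**2, -38)) = (-46540 + (-4)**4)*(40199 + 12**2*(-38)**2) = (-46540 + 256)*(40199 + 144*1444) = -46284*(40199 + 207936) = -46284*248135 = -11484680340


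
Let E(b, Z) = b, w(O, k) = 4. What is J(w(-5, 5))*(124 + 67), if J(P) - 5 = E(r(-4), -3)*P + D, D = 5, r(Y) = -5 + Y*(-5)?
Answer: 13370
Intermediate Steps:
r(Y) = -5 - 5*Y
J(P) = 10 + 15*P (J(P) = 5 + ((-5 - 5*(-4))*P + 5) = 5 + ((-5 + 20)*P + 5) = 5 + (15*P + 5) = 5 + (5 + 15*P) = 10 + 15*P)
J(w(-5, 5))*(124 + 67) = (10 + 15*4)*(124 + 67) = (10 + 60)*191 = 70*191 = 13370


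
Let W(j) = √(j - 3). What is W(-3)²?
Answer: -6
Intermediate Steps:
W(j) = √(-3 + j)
W(-3)² = (√(-3 - 3))² = (√(-6))² = (I*√6)² = -6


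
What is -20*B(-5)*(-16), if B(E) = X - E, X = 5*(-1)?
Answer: 0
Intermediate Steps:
X = -5
B(E) = -5 - E
-20*B(-5)*(-16) = -20*(-5 - 1*(-5))*(-16) = -20*(-5 + 5)*(-16) = -20*0*(-16) = 0*(-16) = 0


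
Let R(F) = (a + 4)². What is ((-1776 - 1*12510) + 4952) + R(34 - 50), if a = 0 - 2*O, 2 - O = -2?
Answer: -9318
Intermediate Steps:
O = 4 (O = 2 - 1*(-2) = 2 + 2 = 4)
a = -8 (a = 0 - 2*4 = 0 - 8 = -8)
R(F) = 16 (R(F) = (-8 + 4)² = (-4)² = 16)
((-1776 - 1*12510) + 4952) + R(34 - 50) = ((-1776 - 1*12510) + 4952) + 16 = ((-1776 - 12510) + 4952) + 16 = (-14286 + 4952) + 16 = -9334 + 16 = -9318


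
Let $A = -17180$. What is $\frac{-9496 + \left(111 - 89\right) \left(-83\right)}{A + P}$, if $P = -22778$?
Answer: $\frac{5661}{19979} \approx 0.28335$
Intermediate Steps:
$\frac{-9496 + \left(111 - 89\right) \left(-83\right)}{A + P} = \frac{-9496 + \left(111 - 89\right) \left(-83\right)}{-17180 - 22778} = \frac{-9496 + \left(111 - 89\right) \left(-83\right)}{-39958} = \left(-9496 + 22 \left(-83\right)\right) \left(- \frac{1}{39958}\right) = \left(-9496 - 1826\right) \left(- \frac{1}{39958}\right) = \left(-11322\right) \left(- \frac{1}{39958}\right) = \frac{5661}{19979}$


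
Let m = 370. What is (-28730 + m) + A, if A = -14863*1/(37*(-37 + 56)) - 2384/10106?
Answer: -100818005955/3552259 ≈ -28381.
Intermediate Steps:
A = -75940715/3552259 (A = -14863/(37*19) - 2384*1/10106 = -14863/703 - 1192/5053 = -75940715/3552259 ≈ -21.378)
(-28730 + m) + A = (-28730 + 370) - 75940715/3552259 = -28360 - 75940715/3552259 = -100818005955/3552259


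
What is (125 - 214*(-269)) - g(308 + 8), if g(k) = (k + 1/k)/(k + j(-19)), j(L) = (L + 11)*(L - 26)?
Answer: 12323620799/213616 ≈ 57691.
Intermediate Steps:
j(L) = (-26 + L)*(11 + L) (j(L) = (11 + L)*(-26 + L) = (-26 + L)*(11 + L))
g(k) = (k + 1/k)/(360 + k) (g(k) = (k + 1/k)/(k + (-286 + (-19)² - 15*(-19))) = (k + 1/k)/(k + (-286 + 361 + 285)) = (k + 1/k)/(k + 360) = (k + 1/k)/(360 + k))
(125 - 214*(-269)) - g(308 + 8) = (125 - 214*(-269)) - (1 + (308 + 8)²)/((308 + 8)*(360 + (308 + 8))) = (125 + 57566) - (1 + 316²)/(316*(360 + 316)) = 57691 - (1 + 99856)/(316*676) = 57691 - 99857/(316*676) = 57691 - 1*99857/213616 = 57691 - 99857/213616 = 12323620799/213616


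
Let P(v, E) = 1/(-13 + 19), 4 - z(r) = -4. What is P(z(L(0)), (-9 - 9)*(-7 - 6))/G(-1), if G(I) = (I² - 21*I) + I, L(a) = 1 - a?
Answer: 1/126 ≈ 0.0079365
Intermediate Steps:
z(r) = 8 (z(r) = 4 - 1*(-4) = 4 + 4 = 8)
G(I) = I² - 20*I
P(v, E) = ⅙ (P(v, E) = 1/6 = ⅙)
P(z(L(0)), (-9 - 9)*(-7 - 6))/G(-1) = 1/(6*((-(-20 - 1)))) = 1/(6*((-1*(-21)))) = (⅙)/21 = (⅙)*(1/21) = 1/126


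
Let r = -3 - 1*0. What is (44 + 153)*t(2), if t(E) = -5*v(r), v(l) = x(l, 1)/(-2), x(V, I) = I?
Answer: 985/2 ≈ 492.50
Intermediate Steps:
r = -3 (r = -3 + 0 = -3)
v(l) = -1/2 (v(l) = 1/(-2) = 1*(-1/2) = -1/2)
t(E) = 5/2 (t(E) = -5*(-1/2) = 5/2)
(44 + 153)*t(2) = (44 + 153)*(5/2) = 197*(5/2) = 985/2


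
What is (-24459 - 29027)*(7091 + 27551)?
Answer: -1852862012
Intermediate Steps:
(-24459 - 29027)*(7091 + 27551) = -53486*34642 = -1852862012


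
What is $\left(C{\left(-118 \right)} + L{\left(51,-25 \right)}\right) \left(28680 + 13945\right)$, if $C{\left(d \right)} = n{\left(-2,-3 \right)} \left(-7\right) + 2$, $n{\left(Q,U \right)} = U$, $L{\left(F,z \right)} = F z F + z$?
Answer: $-2771775875$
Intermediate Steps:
$L{\left(F,z \right)} = z + z F^{2}$ ($L{\left(F,z \right)} = z F^{2} + z = z + z F^{2}$)
$C{\left(d \right)} = 23$ ($C{\left(d \right)} = \left(-3\right) \left(-7\right) + 2 = 21 + 2 = 23$)
$\left(C{\left(-118 \right)} + L{\left(51,-25 \right)}\right) \left(28680 + 13945\right) = \left(23 - 25 \left(1 + 51^{2}\right)\right) \left(28680 + 13945\right) = \left(23 - 25 \left(1 + 2601\right)\right) 42625 = \left(23 - 65050\right) 42625 = \left(-65027\right) 42625 = -2771775875$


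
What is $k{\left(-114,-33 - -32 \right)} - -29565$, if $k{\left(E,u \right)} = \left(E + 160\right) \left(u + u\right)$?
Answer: $29473$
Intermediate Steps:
$k{\left(E,u \right)} = 2 u \left(160 + E\right)$ ($k{\left(E,u \right)} = \left(160 + E\right) 2 u = 2 u \left(160 + E\right)$)
$k{\left(-114,-33 - -32 \right)} - -29565 = 2 \left(-33 - -32\right) \left(160 - 114\right) - -29565 = 2 \left(-33 + 32\right) 46 + 29565 = 2 \left(-1\right) 46 + 29565 = -92 + 29565 = 29473$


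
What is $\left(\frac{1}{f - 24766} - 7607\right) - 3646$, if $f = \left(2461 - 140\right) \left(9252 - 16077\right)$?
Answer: $- \frac{178535495524}{15865591} \approx -11253.0$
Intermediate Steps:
$f = -15840825$ ($f = 2321 \left(-6825\right) = -15840825$)
$\left(\frac{1}{f - 24766} - 7607\right) - 3646 = \left(\frac{1}{-15840825 - 24766} - 7607\right) - 3646 = \left(\frac{1}{-15865591} - 7607\right) - 3646 = \left(- \frac{1}{15865591} - 7607\right) - 3646 = - \frac{120689550738}{15865591} - 3646 = - \frac{178535495524}{15865591}$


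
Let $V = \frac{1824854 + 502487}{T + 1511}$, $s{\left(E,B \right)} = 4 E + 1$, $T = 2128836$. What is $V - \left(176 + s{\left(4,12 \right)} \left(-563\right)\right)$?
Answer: $\frac{20016937406}{2130347} \approx 9396.1$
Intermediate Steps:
$s{\left(E,B \right)} = 1 + 4 E$
$V = \frac{2327341}{2130347}$ ($V = \frac{1824854 + 502487}{2128836 + 1511} = \frac{2327341}{2130347} \approx 1.0925$)
$V - \left(176 + s{\left(4,12 \right)} \left(-563\right)\right) = \frac{2327341}{2130347} - \left(176 + \left(1 + 4 \cdot 4\right) \left(-563\right)\right) = \frac{2327341}{2130347} - \left(176 + \left(1 + 16\right) \left(-563\right)\right) = \frac{2327341}{2130347} - \left(176 + 17 \left(-563\right)\right) = \frac{2327341}{2130347} - \left(176 - 9571\right) = \frac{2327341}{2130347} - -9395 = \frac{2327341}{2130347} + 9395 = \frac{20016937406}{2130347}$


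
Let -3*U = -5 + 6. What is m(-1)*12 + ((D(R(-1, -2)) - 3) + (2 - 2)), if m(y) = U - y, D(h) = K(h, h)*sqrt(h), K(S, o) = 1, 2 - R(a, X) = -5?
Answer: 5 + sqrt(7) ≈ 7.6458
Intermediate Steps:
R(a, X) = 7 (R(a, X) = 2 - 1*(-5) = 2 + 5 = 7)
D(h) = sqrt(h) (D(h) = 1*sqrt(h) = sqrt(h))
U = -1/3 (U = -(-5 + 6)/3 = -1/3*1 = -1/3 ≈ -0.33333)
m(y) = -1/3 - y
m(-1)*12 + ((D(R(-1, -2)) - 3) + (2 - 2)) = (-1/3 - 1*(-1))*12 + ((sqrt(7) - 3) + (2 - 2)) = (-1/3 + 1)*12 + ((-3 + sqrt(7)) + 0) = (2/3)*12 + (-3 + sqrt(7)) = 8 + (-3 + sqrt(7)) = 5 + sqrt(7)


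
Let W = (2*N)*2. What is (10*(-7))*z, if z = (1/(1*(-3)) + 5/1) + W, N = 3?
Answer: -3500/3 ≈ -1166.7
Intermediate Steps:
W = 12 (W = (2*3)*2 = 6*2 = 12)
z = 50/3 (z = (1/(1*(-3)) + 5/1) + 12 = (1*(-⅓) + 5*1) + 12 = (-⅓ + 5) + 12 = 14/3 + 12 = 50/3 ≈ 16.667)
(10*(-7))*z = (10*(-7))*(50/3) = -70*50/3 = -3500/3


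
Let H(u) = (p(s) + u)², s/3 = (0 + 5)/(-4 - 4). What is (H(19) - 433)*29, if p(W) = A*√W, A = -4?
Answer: -2958 - 1102*I*√30 ≈ -2958.0 - 6035.9*I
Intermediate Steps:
s = -15/8 (s = 3*((0 + 5)/(-4 - 4)) = 3*(5/(-8)) = 3*(5*(-⅛)) = 3*(-5/8) = -15/8 ≈ -1.8750)
p(W) = -4*√W
H(u) = (u - I*√30)² (H(u) = (-I*√30 + u)² = (u - I*√30)²)
(H(19) - 433)*29 = ((19 - I*√30)² - 433)*29 = (-433 + (19 - I*√30)²)*29 = -12557 + 29*(19 - I*√30)²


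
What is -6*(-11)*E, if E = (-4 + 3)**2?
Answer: 66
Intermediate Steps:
E = 1 (E = (-1)**2 = 1)
-6*(-11)*E = -6*(-11) = -(-66) = -1*(-66) = 66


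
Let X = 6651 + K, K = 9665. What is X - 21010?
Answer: -4694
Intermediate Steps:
X = 16316 (X = 6651 + 9665 = 16316)
X - 21010 = 16316 - 21010 = -4694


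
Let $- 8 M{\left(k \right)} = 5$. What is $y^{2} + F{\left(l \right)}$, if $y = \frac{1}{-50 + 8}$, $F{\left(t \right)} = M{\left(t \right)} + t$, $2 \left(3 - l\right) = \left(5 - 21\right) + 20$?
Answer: $\frac{1325}{3528} \approx 0.37557$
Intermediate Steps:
$l = 1$ ($l = 3 - \frac{\left(5 - 21\right) + 20}{2} = 3 - \frac{-16 + 20}{2} = 3 - 2 = 1$)
$M{\left(k \right)} = - \frac{5}{8}$ ($M{\left(k \right)} = \left(- \frac{1}{8}\right) 5 = - \frac{5}{8}$)
$F{\left(t \right)} = - \frac{5}{8} + t$
$y = - \frac{1}{42}$ ($y = \frac{1}{-42} = - \frac{1}{42} \approx -0.02381$)
$y^{2} + F{\left(l \right)} = \left(- \frac{1}{42}\right)^{2} + \left(- \frac{5}{8} + 1\right) = \frac{1}{1764} + \frac{3}{8} = \frac{1325}{3528}$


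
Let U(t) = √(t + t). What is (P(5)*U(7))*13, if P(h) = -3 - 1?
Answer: -52*√14 ≈ -194.57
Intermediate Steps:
U(t) = √2*√t (U(t) = √(2*t) = √2*√t)
P(h) = -4
(P(5)*U(7))*13 = -4*√2*√7*13 = -4*√14*13 = -52*√14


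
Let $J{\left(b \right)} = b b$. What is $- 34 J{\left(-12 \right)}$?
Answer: $-4896$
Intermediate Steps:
$J{\left(b \right)} = b^{2}$
$- 34 J{\left(-12 \right)} = - 34 \left(-12\right)^{2} = \left(-34\right) 144 = -4896$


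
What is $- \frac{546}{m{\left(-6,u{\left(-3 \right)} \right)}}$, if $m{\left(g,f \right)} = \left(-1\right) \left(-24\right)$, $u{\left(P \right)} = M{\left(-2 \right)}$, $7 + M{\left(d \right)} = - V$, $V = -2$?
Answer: $- \frac{91}{4} \approx -22.75$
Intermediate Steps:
$M{\left(d \right)} = -5$ ($M{\left(d \right)} = -7 - -2 = -7 + 2 = -5$)
$u{\left(P \right)} = -5$
$m{\left(g,f \right)} = 24$
$- \frac{546}{m{\left(-6,u{\left(-3 \right)} \right)}} = - \frac{546}{24} = \left(-546\right) \frac{1}{24} = - \frac{91}{4}$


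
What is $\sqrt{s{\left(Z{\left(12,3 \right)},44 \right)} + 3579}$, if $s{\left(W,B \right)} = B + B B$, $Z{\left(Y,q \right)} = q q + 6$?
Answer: $\sqrt{5559} \approx 74.559$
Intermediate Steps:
$Z{\left(Y,q \right)} = 6 + q^{2}$ ($Z{\left(Y,q \right)} = q^{2} + 6 = 6 + q^{2}$)
$s{\left(W,B \right)} = B + B^{2}$
$\sqrt{s{\left(Z{\left(12,3 \right)},44 \right)} + 3579} = \sqrt{44 \left(1 + 44\right) + 3579} = \sqrt{44 \cdot 45 + 3579} = \sqrt{1980 + 3579} = \sqrt{5559}$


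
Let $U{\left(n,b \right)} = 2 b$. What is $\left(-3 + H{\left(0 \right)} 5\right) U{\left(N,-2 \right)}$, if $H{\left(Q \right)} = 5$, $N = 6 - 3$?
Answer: $-88$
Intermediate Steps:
$N = 3$
$\left(-3 + H{\left(0 \right)} 5\right) U{\left(N,-2 \right)} = \left(-3 + 5 \cdot 5\right) 2 \left(-2\right) = \left(-3 + 25\right) \left(-4\right) = 22 \left(-4\right) = -88$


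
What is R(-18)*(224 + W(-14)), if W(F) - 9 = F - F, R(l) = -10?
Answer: -2330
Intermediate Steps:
W(F) = 9 (W(F) = 9 + (F - F) = 9 + 0 = 9)
R(-18)*(224 + W(-14)) = -10*(224 + 9) = -10*233 = -2330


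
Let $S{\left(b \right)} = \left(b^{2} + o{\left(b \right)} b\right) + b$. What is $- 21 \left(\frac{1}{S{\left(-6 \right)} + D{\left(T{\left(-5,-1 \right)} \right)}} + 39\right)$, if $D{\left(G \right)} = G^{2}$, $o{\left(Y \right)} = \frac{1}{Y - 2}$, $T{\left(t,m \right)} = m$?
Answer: $- \frac{104097}{127} \approx -819.66$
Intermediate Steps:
$o{\left(Y \right)} = \frac{1}{-2 + Y}$
$S{\left(b \right)} = b + b^{2} + \frac{b}{-2 + b}$ ($S{\left(b \right)} = \left(b^{2} + \frac{b}{-2 + b}\right) + b = b + b^{2} + \frac{b}{-2 + b}$)
$- 21 \left(\frac{1}{S{\left(-6 \right)} + D{\left(T{\left(-5,-1 \right)} \right)}} + 39\right) = - 21 \left(\frac{1}{- \frac{6 \left(-1 + \left(-6\right)^{2} - -6\right)}{-2 - 6} + \left(-1\right)^{2}} + 39\right) = - 21 \left(\frac{1}{- \frac{6 \left(-1 + 36 + 6\right)}{-8} + 1} + 39\right) = - 21 \left(\frac{1}{\left(-6\right) \left(- \frac{1}{8}\right) 41 + 1} + 39\right) = - 21 \left(\frac{1}{\frac{123}{4} + 1} + 39\right) = - 21 \left(\frac{1}{\frac{127}{4}} + 39\right) = - 21 \left(\frac{4}{127} + 39\right) = \left(-21\right) \frac{4957}{127} = - \frac{104097}{127}$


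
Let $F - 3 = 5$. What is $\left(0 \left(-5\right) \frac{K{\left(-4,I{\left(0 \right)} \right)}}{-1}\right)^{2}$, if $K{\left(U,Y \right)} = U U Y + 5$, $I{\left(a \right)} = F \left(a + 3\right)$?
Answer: $0$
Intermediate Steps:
$F = 8$ ($F = 3 + 5 = 8$)
$I{\left(a \right)} = 24 + 8 a$ ($I{\left(a \right)} = 8 \left(a + 3\right) = 8 \left(3 + a\right) = 24 + 8 a$)
$K{\left(U,Y \right)} = 5 + Y U^{2}$ ($K{\left(U,Y \right)} = U^{2} Y + 5 = Y U^{2} + 5 = 5 + Y U^{2}$)
$\left(0 \left(-5\right) \frac{K{\left(-4,I{\left(0 \right)} \right)}}{-1}\right)^{2} = \left(0 \left(-5\right) \frac{5 + \left(24 + 8 \cdot 0\right) \left(-4\right)^{2}}{-1}\right)^{2} = \left(0 \left(5 + \left(24 + 0\right) 16\right) \left(-1\right)\right)^{2} = \left(0 \left(5 + 24 \cdot 16\right) \left(-1\right)\right)^{2} = \left(0 \left(5 + 384\right) \left(-1\right)\right)^{2} = \left(0 \cdot 389 \left(-1\right)\right)^{2} = \left(0 \left(-389\right)\right)^{2} = 0^{2} = 0$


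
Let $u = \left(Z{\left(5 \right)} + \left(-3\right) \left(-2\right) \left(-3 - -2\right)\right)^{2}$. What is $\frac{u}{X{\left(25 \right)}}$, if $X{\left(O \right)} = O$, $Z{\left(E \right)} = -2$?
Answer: $\frac{64}{25} \approx 2.56$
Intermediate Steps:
$u = 64$ ($u = \left(-2 + \left(-3\right) \left(-2\right) \left(-3 - -2\right)\right)^{2} = \left(-2 + 6 \left(-3 + 2\right)\right)^{2} = \left(-2 + 6 \left(-1\right)\right)^{2} = \left(-2 - 6\right)^{2} = \left(-8\right)^{2} = 64$)
$\frac{u}{X{\left(25 \right)}} = \frac{64}{25}$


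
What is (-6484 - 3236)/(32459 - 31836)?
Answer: -9720/623 ≈ -15.602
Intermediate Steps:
(-6484 - 3236)/(32459 - 31836) = -9720/623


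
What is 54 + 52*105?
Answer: 5514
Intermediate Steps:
54 + 52*105 = 54 + 5460 = 5514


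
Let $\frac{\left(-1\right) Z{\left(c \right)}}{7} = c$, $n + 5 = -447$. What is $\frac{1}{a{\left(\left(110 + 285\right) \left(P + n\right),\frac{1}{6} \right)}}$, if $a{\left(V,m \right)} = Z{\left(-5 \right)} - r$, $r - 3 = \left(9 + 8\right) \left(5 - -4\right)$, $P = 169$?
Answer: $- \frac{1}{121} \approx -0.0082645$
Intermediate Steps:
$n = -452$ ($n = -5 - 447 = -452$)
$Z{\left(c \right)} = - 7 c$
$r = 156$ ($r = 3 + \left(9 + 8\right) \left(5 - -4\right) = 3 + 17 \left(5 + 4\right) = 3 + 17 \cdot 9 = 3 + 153 = 156$)
$a{\left(V,m \right)} = -121$ ($a{\left(V,m \right)} = \left(-7\right) \left(-5\right) - 156 = 35 - 156 = -121$)
$\frac{1}{a{\left(\left(110 + 285\right) \left(P + n\right),\frac{1}{6} \right)}} = \frac{1}{-121} = - \frac{1}{121}$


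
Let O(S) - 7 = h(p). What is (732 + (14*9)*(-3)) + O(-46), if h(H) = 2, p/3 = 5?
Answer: 363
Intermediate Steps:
p = 15 (p = 3*5 = 15)
O(S) = 9 (O(S) = 7 + 2 = 9)
(732 + (14*9)*(-3)) + O(-46) = (732 + (14*9)*(-3)) + 9 = (732 + 126*(-3)) + 9 = (732 - 378) + 9 = 354 + 9 = 363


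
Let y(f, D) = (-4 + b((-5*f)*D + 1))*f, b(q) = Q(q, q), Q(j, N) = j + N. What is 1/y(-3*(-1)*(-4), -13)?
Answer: 1/18744 ≈ 5.3350e-5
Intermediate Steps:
Q(j, N) = N + j
b(q) = 2*q (b(q) = q + q = 2*q)
y(f, D) = f*(-2 - 10*D*f) (y(f, D) = (-4 + 2*((-5*f)*D + 1))*f = (-4 + 2*(-5*D*f + 1))*f = (-4 + 2*(1 - 5*D*f))*f = (-4 + (2 - 10*D*f))*f = (-2 - 10*D*f)*f = f*(-2 - 10*D*f))
1/y(-3*(-1)*(-4), -13) = 1/(-2*-3*(-1)*(-4)*(1 + 5*(-13)*(-3*(-1)*(-4)))) = 1/(-2*3*(-4)*(1 + 5*(-13)*(3*(-4)))) = 1/(-2*(-12)*(1 + 5*(-13)*(-12))) = 1/(-2*(-12)*(1 + 780)) = 1/(-2*(-12)*781) = 1/18744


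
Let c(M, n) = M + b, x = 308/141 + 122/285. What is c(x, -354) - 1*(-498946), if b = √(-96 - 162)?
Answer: 6683416664/13395 + I*√258 ≈ 4.9895e+5 + 16.062*I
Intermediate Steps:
b = I*√258 (b = √(-258) = I*√258 ≈ 16.062*I)
x = 34994/13395 (x = 308*(1/141) + 122*(1/285) = 308/141 + 122/285 = 34994/13395 ≈ 2.6125)
c(M, n) = M + I*√258
c(x, -354) - 1*(-498946) = (34994/13395 + I*√258) - 1*(-498946) = (34994/13395 + I*√258) + 498946 = 6683416664/13395 + I*√258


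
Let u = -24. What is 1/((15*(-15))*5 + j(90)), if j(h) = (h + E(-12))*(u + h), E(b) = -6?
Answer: 1/4419 ≈ 0.00022630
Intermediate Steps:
j(h) = (-24 + h)*(-6 + h) (j(h) = (h - 6)*(-24 + h) = (-6 + h)*(-24 + h) = (-24 + h)*(-6 + h))
1/((15*(-15))*5 + j(90)) = 1/((15*(-15))*5 + (144 + 90² - 30*90)) = 1/(-225*5 + (144 + 8100 - 2700)) = 1/(-1125 + 5544) = 1/4419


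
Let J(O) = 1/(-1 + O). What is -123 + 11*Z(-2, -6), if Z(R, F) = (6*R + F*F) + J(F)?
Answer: 976/7 ≈ 139.43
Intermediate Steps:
Z(R, F) = F**2 + 1/(-1 + F) + 6*R (Z(R, F) = (6*R + F*F) + 1/(-1 + F) = (6*R + F**2) + 1/(-1 + F) = (F**2 + 6*R) + 1/(-1 + F) = F**2 + 1/(-1 + F) + 6*R)
-123 + 11*Z(-2, -6) = -123 + 11*((1 + (-1 - 6)*((-6)**2 + 6*(-2)))/(-1 - 6)) = -123 + 11*((1 - 7*(36 - 12))/(-7)) = -123 + 11*(-(1 - 7*24)/7) = -123 + 11*(-(1 - 168)/7) = -123 + 11*(-1/7*(-167)) = -123 + 11*(167/7) = -123 + 1837/7 = 976/7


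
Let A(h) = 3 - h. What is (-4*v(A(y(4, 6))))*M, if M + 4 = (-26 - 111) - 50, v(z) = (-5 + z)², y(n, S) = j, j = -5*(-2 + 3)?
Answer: 6876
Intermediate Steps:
j = -5 (j = -5*1 = -5)
y(n, S) = -5
M = -191 (M = -4 + ((-26 - 111) - 50) = -4 + (-137 - 50) = -4 - 187 = -191)
(-4*v(A(y(4, 6))))*M = -4*(-5 + (3 - 1*(-5)))²*(-191) = -4*(-5 + (3 + 5))²*(-191) = -4*(-5 + 8)²*(-191) = -4*3²*(-191) = -4*9*(-191) = -36*(-191) = 6876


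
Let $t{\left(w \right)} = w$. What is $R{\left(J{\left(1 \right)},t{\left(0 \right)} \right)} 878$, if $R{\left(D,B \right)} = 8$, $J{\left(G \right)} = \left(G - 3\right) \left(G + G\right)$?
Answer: $7024$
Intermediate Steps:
$J{\left(G \right)} = 2 G \left(-3 + G\right)$ ($J{\left(G \right)} = \left(-3 + G\right) 2 G = 2 G \left(-3 + G\right)$)
$R{\left(J{\left(1 \right)},t{\left(0 \right)} \right)} 878 = 8 \cdot 878 = 7024$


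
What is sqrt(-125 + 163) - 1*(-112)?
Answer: 112 + sqrt(38) ≈ 118.16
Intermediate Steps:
sqrt(-125 + 163) - 1*(-112) = sqrt(38) + 112 = 112 + sqrt(38)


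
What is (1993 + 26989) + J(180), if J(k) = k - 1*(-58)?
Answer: 29220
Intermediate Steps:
J(k) = 58 + k (J(k) = k + 58 = 58 + k)
(1993 + 26989) + J(180) = (1993 + 26989) + (58 + 180) = 28982 + 238 = 29220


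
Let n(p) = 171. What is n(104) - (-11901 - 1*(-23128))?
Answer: -11056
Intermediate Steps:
n(104) - (-11901 - 1*(-23128)) = 171 - (-11901 - 1*(-23128)) = 171 - (-11901 + 23128) = 171 - 1*11227 = 171 - 11227 = -11056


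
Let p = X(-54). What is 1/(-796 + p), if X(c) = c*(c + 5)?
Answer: 1/1850 ≈ 0.00054054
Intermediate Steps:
X(c) = c*(5 + c)
p = 2646 (p = -54*(5 - 54) = -54*(-49) = 2646)
1/(-796 + p) = 1/(-796 + 2646) = 1/1850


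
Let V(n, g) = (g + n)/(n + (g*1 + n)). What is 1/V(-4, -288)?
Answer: 74/73 ≈ 1.0137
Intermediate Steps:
V(n, g) = (g + n)/(g + 2*n) (V(n, g) = (g + n)/(n + (g + n)) = (g + n)/(g + 2*n))
1/V(-4, -288) = 1/((-288 - 4)/(-288 + 2*(-4))) = 1/(-292/(-288 - 8)) = 1/(-292/(-296)) = 1/(-1/296*(-292)) = 1/(73/74) = 74/73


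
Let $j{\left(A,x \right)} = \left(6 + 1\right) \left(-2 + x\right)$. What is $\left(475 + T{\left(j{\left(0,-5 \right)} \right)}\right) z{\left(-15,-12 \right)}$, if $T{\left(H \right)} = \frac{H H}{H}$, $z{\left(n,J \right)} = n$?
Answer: $-6390$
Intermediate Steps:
$j{\left(A,x \right)} = -14 + 7 x$ ($j{\left(A,x \right)} = 7 \left(-2 + x\right) = -14 + 7 x$)
$T{\left(H \right)} = H$ ($T{\left(H \right)} = \frac{H^{2}}{H} = H$)
$\left(475 + T{\left(j{\left(0,-5 \right)} \right)}\right) z{\left(-15,-12 \right)} = \left(475 + \left(-14 + 7 \left(-5\right)\right)\right) \left(-15\right) = \left(475 - 49\right) \left(-15\right) = 426 \left(-15\right) = -6390$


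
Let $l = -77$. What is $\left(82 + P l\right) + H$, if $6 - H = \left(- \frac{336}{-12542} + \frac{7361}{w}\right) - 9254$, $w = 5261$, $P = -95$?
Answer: $\frac{549496218588}{32991731} \approx 16656.0$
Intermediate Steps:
$H = \frac{305456384381}{32991731}$ ($H = 6 - \left(\left(- \frac{336}{-12542} + \frac{7361}{5261}\right) - 9254\right) = 6 - \left(\left(\left(-336\right) \left(- \frac{1}{12542}\right) + 7361 \cdot \frac{1}{5261}\right) - 9254\right) = 6 - \left(\left(\frac{168}{6271} + \frac{7361}{5261}\right) - 9254\right) = 6 - \left(\frac{47044679}{32991731} - 9254\right) = 6 - - \frac{305258433995}{32991731} = 6 + \frac{305258433995}{32991731} = \frac{305456384381}{32991731} \approx 9258.6$)
$\left(82 + P l\right) + H = \left(82 - -7315\right) + \frac{305456384381}{32991731} = \left(82 + 7315\right) + \frac{305456384381}{32991731} = 7397 + \frac{305456384381}{32991731} = \frac{549496218588}{32991731}$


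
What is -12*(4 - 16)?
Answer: 144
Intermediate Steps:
-12*(4 - 16) = -12*(-12) = 144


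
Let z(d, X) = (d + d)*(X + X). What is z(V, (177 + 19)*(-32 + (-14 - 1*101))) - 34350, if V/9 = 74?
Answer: -76789518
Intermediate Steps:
V = 666 (V = 9*74 = 666)
z(d, X) = 4*X*d (z(d, X) = (2*d)*(2*X) = 4*X*d)
z(V, (177 + 19)*(-32 + (-14 - 1*101))) - 34350 = 4*((177 + 19)*(-32 + (-14 - 1*101)))*666 - 34350 = 4*(196*(-32 + (-14 - 101)))*666 - 34350 = 4*(196*(-32 - 115))*666 - 34350 = 4*(196*(-147))*666 - 34350 = 4*(-28812)*666 - 34350 = -76755168 - 34350 = -76789518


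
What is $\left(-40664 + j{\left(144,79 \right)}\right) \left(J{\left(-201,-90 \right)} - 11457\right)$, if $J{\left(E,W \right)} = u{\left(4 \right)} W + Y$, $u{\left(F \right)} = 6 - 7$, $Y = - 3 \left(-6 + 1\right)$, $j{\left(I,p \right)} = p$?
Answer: $460720920$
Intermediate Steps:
$Y = 15$ ($Y = \left(-3\right) \left(-5\right) = 15$)
$u{\left(F \right)} = -1$ ($u{\left(F \right)} = 6 - 7 = -1$)
$J{\left(E,W \right)} = 15 - W$ ($J{\left(E,W \right)} = - W + 15 = 15 - W$)
$\left(-40664 + j{\left(144,79 \right)}\right) \left(J{\left(-201,-90 \right)} - 11457\right) = \left(-40664 + 79\right) \left(\left(15 - -90\right) - 11457\right) = - 40585 \left(\left(15 + 90\right) - 11457\right) = - 40585 \left(105 - 11457\right) = \left(-40585\right) \left(-11352\right) = 460720920$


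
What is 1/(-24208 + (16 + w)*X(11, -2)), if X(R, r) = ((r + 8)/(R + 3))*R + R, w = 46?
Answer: -7/162636 ≈ -4.3041e-5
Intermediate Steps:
X(R, r) = R + R*(8 + r)/(3 + R) (X(R, r) = ((8 + r)/(3 + R))*R + R = R*(8 + r)/(3 + R) + R = R + R*(8 + r)/(3 + R))
1/(-24208 + (16 + w)*X(11, -2)) = 1/(-24208 + (16 + 46)*(11*(11 + 11 - 2)/(3 + 11))) = 1/(-24208 + 62*(11*20/14)) = 1/(-24208 + 62*(11*(1/14)*20)) = 1/(-24208 + 62*(110/7)) = 1/(-24208 + 6820/7) = 1/(-162636/7) = -7/162636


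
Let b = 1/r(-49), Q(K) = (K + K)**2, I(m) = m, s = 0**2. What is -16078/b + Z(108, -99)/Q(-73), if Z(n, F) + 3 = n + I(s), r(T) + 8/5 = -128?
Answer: 222081684429/106580 ≈ 2.0837e+6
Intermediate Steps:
r(T) = -648/5 (r(T) = -8/5 - 128 = -648/5)
s = 0
Z(n, F) = -3 + n (Z(n, F) = -3 + (n + 0) = -3 + n)
Q(K) = 4*K**2 (Q(K) = (2*K)**2 = 4*K**2)
b = -5/648 (b = 1/(-648/5) = -5/648 ≈ -0.0077161)
-16078/b + Z(108, -99)/Q(-73) = -16078/(-5/648) + (-3 + 108)/((4*(-73)**2)) = -16078*(-648/5) + 105/((4*5329)) = 10418544/5 + 105/21316 = 222081684429/106580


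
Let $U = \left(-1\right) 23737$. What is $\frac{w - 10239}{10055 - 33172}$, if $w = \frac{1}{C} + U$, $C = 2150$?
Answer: $\frac{73048399}{49701550} \approx 1.4697$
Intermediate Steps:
$U = -23737$
$w = - \frac{51034549}{2150}$ ($w = \frac{1}{2150} - 23737 = - \frac{51034549}{2150} \approx -23737.0$)
$\frac{w - 10239}{10055 - 33172} = \frac{- \frac{51034549}{2150} - 10239}{10055 - 33172} = - \frac{73048399}{2150 \left(-23117\right)} = \left(- \frac{73048399}{2150}\right) \left(- \frac{1}{23117}\right) = \frac{73048399}{49701550}$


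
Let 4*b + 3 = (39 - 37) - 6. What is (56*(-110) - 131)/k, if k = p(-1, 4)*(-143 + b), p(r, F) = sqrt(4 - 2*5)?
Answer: -1398*I*sqrt(6)/193 ≈ -17.743*I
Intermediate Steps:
p(r, F) = I*sqrt(6) (p(r, F) = sqrt(4 - 10) = sqrt(-6) = I*sqrt(6))
b = -7/4 (b = -3/4 + ((39 - 37) - 6)/4 = -3/4 + (2 - 6)/4 = -3/4 + (1/4)*(-4) = -3/4 - 1 = -7/4 ≈ -1.7500)
k = -579*I*sqrt(6)/4 (k = (I*sqrt(6))*(-143 - 7/4) = (I*sqrt(6))*(-579/4) = -579*I*sqrt(6)/4 ≈ -354.56*I)
(56*(-110) - 131)/k = (56*(-110) - 131)/((-579*I*sqrt(6)/4)) = (-6160 - 131)*(2*I*sqrt(6)/1737) = -1398*I*sqrt(6)/193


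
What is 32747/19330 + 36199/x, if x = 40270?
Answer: 100922418/38920955 ≈ 2.5930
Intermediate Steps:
32747/19330 + 36199/x = 32747/19330 + 36199/40270 = 100922418/38920955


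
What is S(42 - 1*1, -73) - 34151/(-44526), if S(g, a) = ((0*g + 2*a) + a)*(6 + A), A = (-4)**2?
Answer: -214492117/44526 ≈ -4817.2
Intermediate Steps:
A = 16
S(g, a) = 66*a (S(g, a) = ((0*g + 2*a) + a)*(6 + 16) = ((0 + 2*a) + a)*22 = (2*a + a)*22 = (3*a)*22 = 66*a)
S(42 - 1*1, -73) - 34151/(-44526) = 66*(-73) - 34151/(-44526) = -4818 - 34151*(-1)/44526 = -4818 - 1*(-34151/44526) = -4818 + 34151/44526 = -214492117/44526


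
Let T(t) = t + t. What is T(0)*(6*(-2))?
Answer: 0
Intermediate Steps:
T(t) = 2*t
T(0)*(6*(-2)) = (2*0)*(6*(-2)) = 0*(-12) = 0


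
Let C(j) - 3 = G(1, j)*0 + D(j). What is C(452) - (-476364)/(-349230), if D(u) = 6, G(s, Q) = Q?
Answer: 63493/8315 ≈ 7.6360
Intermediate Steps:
C(j) = 9 (C(j) = 3 + (j*0 + 6) = 3 + (0 + 6) = 3 + 6 = 9)
C(452) - (-476364)/(-349230) = 9 - (-476364)/(-349230) = 9 - (-476364)*(-1)/349230 = 9 - 1*11342/8315 = 9 - 11342/8315 = 63493/8315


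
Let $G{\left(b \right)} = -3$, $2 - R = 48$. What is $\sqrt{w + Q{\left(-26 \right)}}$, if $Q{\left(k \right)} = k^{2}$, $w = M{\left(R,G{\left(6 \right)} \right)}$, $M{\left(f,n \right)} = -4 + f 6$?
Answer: $6 \sqrt{11} \approx 19.9$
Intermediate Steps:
$R = -46$ ($R = 2 - 48 = -46$)
$M{\left(f,n \right)} = -4 + 6 f$
$w = -280$ ($w = -4 + 6 \left(-46\right) = -4 - 276 = -280$)
$\sqrt{w + Q{\left(-26 \right)}} = \sqrt{-280 + \left(-26\right)^{2}} = \sqrt{-280 + 676} = \sqrt{396} = 6 \sqrt{11}$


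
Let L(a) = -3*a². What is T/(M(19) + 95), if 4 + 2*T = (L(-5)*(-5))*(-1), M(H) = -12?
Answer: -379/166 ≈ -2.2831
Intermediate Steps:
T = -379/2 (T = -2 + ((-3*(-5)²*(-5))*(-1))/2 = -2 + ((-3*25*(-5))*(-1))/2 = -2 + (-75*(-5)*(-1))/2 = -2 + (375*(-1))/2 = -2 + (½)*(-375) = -2 - 375/2 = -379/2 ≈ -189.50)
T/(M(19) + 95) = -379/2/(-12 + 95) = -379/2/83 = (1/83)*(-379/2) = -379/166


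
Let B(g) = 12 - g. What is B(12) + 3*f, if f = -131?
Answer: -393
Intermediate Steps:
B(12) + 3*f = (12 - 1*12) + 3*(-131) = (12 - 12) - 393 = 0 - 393 = -393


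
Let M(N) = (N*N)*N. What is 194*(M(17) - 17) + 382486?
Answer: 1332310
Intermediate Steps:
M(N) = N³ (M(N) = N²*N = N³)
194*(M(17) - 17) + 382486 = 194*(17³ - 17) + 382486 = 194*(4913 - 17) + 382486 = 194*4896 + 382486 = 949824 + 382486 = 1332310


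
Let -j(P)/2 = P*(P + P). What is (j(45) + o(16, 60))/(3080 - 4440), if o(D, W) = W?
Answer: 201/34 ≈ 5.9118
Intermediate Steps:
j(P) = -4*P**2 (j(P) = -2*P*(P + P) = -2*P*2*P = -4*P**2)
(j(45) + o(16, 60))/(3080 - 4440) = (-4*45**2 + 60)/(3080 - 4440) = (-4*2025 + 60)/(-1360) = (-8100 + 60)*(-1/1360) = -8040*(-1/1360) = 201/34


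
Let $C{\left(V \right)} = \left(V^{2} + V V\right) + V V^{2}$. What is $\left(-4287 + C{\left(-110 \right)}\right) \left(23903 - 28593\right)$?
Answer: $6148998030$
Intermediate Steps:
$C{\left(V \right)} = V^{3} + 2 V^{2}$ ($C{\left(V \right)} = \left(V^{2} + V^{2}\right) + V^{3} = 2 V^{2} + V^{3} = V^{3} + 2 V^{2}$)
$\left(-4287 + C{\left(-110 \right)}\right) \left(23903 - 28593\right) = \left(-4287 + \left(-110\right)^{2} \left(2 - 110\right)\right) \left(23903 - 28593\right) = \left(-4287 + 12100 \left(-108\right)\right) \left(-4690\right) = \left(-4287 - 1306800\right) \left(-4690\right) = \left(-1311087\right) \left(-4690\right) = 6148998030$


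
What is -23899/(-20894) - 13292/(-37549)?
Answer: 1175106599/784548806 ≈ 1.4978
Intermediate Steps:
-23899/(-20894) - 13292/(-37549) = -23899*(-1/20894) - 13292*(-1/37549) = 23899/20894 + 13292/37549 = 1175106599/784548806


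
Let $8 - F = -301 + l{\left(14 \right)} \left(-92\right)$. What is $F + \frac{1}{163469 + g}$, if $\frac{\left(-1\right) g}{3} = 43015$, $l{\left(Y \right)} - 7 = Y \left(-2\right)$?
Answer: $- \frac{55870151}{34424} \approx -1623.0$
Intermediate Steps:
$l{\left(Y \right)} = 7 - 2 Y$ ($l{\left(Y \right)} = 7 + Y \left(-2\right) = 7 - 2 Y$)
$g = -129045$ ($g = \left(-3\right) 43015 = -129045$)
$F = -1623$ ($F = 8 - \left(-301 + \left(7 - 28\right) \left(-92\right)\right) = 8 - \left(-301 - -1932\right) = 8 - \left(-301 + 1932\right) = 8 - 1631 = -1623$)
$F + \frac{1}{163469 + g} = -1623 + \frac{1}{163469 - 129045} = -1623 + \frac{1}{34424} = - \frac{55870151}{34424}$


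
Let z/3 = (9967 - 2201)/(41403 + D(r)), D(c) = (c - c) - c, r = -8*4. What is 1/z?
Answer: 41435/23298 ≈ 1.7785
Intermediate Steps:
r = -32
D(c) = -c (D(c) = 0 - c = -c)
z = 23298/41435 (z = 3*((9967 - 2201)/(41403 - 1*(-32))) = 3*(7766/(41403 + 32)) = 3*(7766/41435) = 23298/41435 ≈ 0.56228)
1/z = 1/(23298/41435) = 41435/23298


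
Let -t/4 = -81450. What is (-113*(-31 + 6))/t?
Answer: 113/13032 ≈ 0.0086710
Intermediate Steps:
t = 325800 (t = -4*(-81450) = 325800)
(-113*(-31 + 6))/t = -113*(-31 + 6)/325800 = -113*(-25)*(1/325800) = 2825*(1/325800) = 113/13032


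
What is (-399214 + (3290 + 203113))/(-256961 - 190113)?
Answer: 192811/447074 ≈ 0.43127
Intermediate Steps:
(-399214 + (3290 + 203113))/(-256961 - 190113) = (-399214 + 206403)/(-447074) = -192811*(-1/447074) = 192811/447074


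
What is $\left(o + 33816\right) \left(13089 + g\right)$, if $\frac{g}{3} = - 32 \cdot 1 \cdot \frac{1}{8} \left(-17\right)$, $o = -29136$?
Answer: $62211240$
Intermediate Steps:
$g = 204$ ($g = 3 - 32 \cdot 1 \cdot \frac{1}{8} \left(-17\right) = 3 \left(-32\right) \frac{1}{8} \left(-17\right) = 3 \left(\left(-4\right) \left(-17\right)\right) = 3 \cdot 68 = 204$)
$\left(o + 33816\right) \left(13089 + g\right) = \left(-29136 + 33816\right) \left(13089 + 204\right) = 4680 \cdot 13293 = 62211240$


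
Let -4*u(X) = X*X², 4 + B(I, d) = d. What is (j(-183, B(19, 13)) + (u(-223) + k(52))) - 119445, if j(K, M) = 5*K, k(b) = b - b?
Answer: 10608127/4 ≈ 2.6520e+6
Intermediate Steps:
k(b) = 0
B(I, d) = -4 + d
u(X) = -X³/4 (u(X) = -X*X²/4 = -X³/4)
(j(-183, B(19, 13)) + (u(-223) + k(52))) - 119445 = (5*(-183) + (-¼*(-223)³ + 0)) - 119445 = (-915 + (-¼*(-11089567) + 0)) - 119445 = (-915 + (11089567/4 + 0)) - 119445 = (-915 + 11089567/4) - 119445 = 11085907/4 - 119445 = 10608127/4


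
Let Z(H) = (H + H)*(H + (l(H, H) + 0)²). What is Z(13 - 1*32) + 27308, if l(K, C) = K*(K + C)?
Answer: -19780762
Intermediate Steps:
l(K, C) = K*(C + K)
Z(H) = 2*H*(H + 4*H⁴) (Z(H) = (H + H)*(H + (H*(H + H) + 0)²) = (2*H)*(H + (H*(2*H) + 0)²) = (2*H)*(H + (2*H² + 0)²) = (2*H)*(H + (2*H²)²) = (2*H)*(H + 4*H⁴) = 2*H*(H + 4*H⁴))
Z(13 - 1*32) + 27308 = (13 - 1*32)²*(2 + 8*(13 - 1*32)³) + 27308 = (13 - 32)²*(2 + 8*(13 - 32)³) + 27308 = (-19)²*(2 + 8*(-19)³) + 27308 = 361*(2 + 8*(-6859)) + 27308 = 361*(2 - 54872) + 27308 = 361*(-54870) + 27308 = -19808070 + 27308 = -19780762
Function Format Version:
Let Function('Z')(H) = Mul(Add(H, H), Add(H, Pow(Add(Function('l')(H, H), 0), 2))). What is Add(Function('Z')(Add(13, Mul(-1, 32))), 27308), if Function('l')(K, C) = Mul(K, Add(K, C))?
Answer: -19780762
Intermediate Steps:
Function('l')(K, C) = Mul(K, Add(C, K))
Function('Z')(H) = Mul(2, H, Add(H, Mul(4, Pow(H, 4)))) (Function('Z')(H) = Mul(Add(H, H), Add(H, Pow(Add(Mul(H, Add(H, H)), 0), 2))) = Mul(Mul(2, H), Add(H, Pow(Add(Mul(H, Mul(2, H)), 0), 2))) = Mul(Mul(2, H), Add(H, Pow(Add(Mul(2, Pow(H, 2)), 0), 2))) = Mul(Mul(2, H), Add(H, Pow(Mul(2, Pow(H, 2)), 2))) = Mul(Mul(2, H), Add(H, Mul(4, Pow(H, 4)))) = Mul(2, H, Add(H, Mul(4, Pow(H, 4)))))
Add(Function('Z')(Add(13, Mul(-1, 32))), 27308) = Add(Mul(Pow(Add(13, Mul(-1, 32)), 2), Add(2, Mul(8, Pow(Add(13, Mul(-1, 32)), 3)))), 27308) = Add(Mul(Pow(Add(13, -32), 2), Add(2, Mul(8, Pow(Add(13, -32), 3)))), 27308) = Add(Mul(Pow(-19, 2), Add(2, Mul(8, Pow(-19, 3)))), 27308) = Add(Mul(361, Add(2, Mul(8, -6859))), 27308) = Add(Mul(361, Add(2, -54872)), 27308) = Add(Mul(361, -54870), 27308) = Add(-19808070, 27308) = -19780762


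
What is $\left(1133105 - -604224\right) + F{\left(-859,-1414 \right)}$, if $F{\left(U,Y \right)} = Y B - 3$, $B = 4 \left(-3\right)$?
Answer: $1754294$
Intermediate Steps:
$B = -12$
$F{\left(U,Y \right)} = -3 - 12 Y$ ($F{\left(U,Y \right)} = Y \left(-12\right) - 3 = - 12 Y - 3 = -3 - 12 Y$)
$\left(1133105 - -604224\right) + F{\left(-859,-1414 \right)} = \left(1133105 - -604224\right) - -16965 = \left(1133105 + 604224\right) + \left(-3 + 16968\right) = 1737329 + 16965 = 1754294$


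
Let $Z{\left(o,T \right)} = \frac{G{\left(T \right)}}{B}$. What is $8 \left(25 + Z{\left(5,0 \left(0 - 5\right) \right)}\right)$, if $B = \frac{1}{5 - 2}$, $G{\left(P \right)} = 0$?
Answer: $200$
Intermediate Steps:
$B = \frac{1}{3} \approx 0.33333$
$Z{\left(o,T \right)} = 0$ ($Z{\left(o,T \right)} = 0 \frac{1}{\frac{1}{3}} = 0 \cdot 3 = 0$)
$8 \left(25 + Z{\left(5,0 \left(0 - 5\right) \right)}\right) = 8 \left(25 + 0\right) = 8 \cdot 25 = 200$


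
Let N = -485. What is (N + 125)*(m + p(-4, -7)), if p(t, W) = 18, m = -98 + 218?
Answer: -49680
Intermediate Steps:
m = 120
(N + 125)*(m + p(-4, -7)) = (-485 + 125)*(120 + 18) = -360*138 = -49680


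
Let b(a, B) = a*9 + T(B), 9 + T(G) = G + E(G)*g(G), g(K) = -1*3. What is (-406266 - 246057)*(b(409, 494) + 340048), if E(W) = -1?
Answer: -224540666091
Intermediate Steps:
g(K) = -3
T(G) = -6 + G (T(G) = -9 + (G - 1*(-3)) = -9 + (G + 3) = -9 + (3 + G) = -6 + G)
b(a, B) = -6 + B + 9*a (b(a, B) = a*9 + (-6 + B) = 9*a + (-6 + B) = -6 + B + 9*a)
(-406266 - 246057)*(b(409, 494) + 340048) = (-406266 - 246057)*((-6 + 494 + 9*409) + 340048) = -652323*((-6 + 494 + 3681) + 340048) = -652323*(4169 + 340048) = -652323*344217 = -224540666091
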